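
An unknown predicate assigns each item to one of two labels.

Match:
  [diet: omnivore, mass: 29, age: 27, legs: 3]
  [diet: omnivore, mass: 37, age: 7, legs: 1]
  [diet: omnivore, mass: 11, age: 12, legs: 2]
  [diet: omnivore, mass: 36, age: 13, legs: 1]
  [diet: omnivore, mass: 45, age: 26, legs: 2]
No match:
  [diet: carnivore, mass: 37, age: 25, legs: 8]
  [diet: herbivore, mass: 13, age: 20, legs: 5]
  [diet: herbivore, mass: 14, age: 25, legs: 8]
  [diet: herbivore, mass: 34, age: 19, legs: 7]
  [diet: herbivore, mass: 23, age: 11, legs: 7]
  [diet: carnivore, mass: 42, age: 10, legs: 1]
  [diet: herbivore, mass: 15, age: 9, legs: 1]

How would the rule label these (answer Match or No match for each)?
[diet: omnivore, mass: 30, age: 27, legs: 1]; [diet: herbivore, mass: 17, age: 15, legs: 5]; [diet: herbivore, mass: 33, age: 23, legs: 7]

Match, No match, No match

Comparing the two groups points to one rule — diet is omnivore.
[diet: omnivore, mass: 30, age: 27, legs: 1]: Match (diet is omnivore).
[diet: herbivore, mass: 17, age: 15, legs: 5]: No match (diet is herbivore).
[diet: herbivore, mass: 33, age: 23, legs: 7]: No match (diet is herbivore).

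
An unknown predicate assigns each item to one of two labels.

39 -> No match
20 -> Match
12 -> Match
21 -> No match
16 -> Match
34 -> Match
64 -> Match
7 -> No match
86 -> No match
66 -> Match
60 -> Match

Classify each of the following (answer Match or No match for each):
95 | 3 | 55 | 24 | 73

The rule appears to be: even AND at most 66.

No match, No match, No match, Match, No match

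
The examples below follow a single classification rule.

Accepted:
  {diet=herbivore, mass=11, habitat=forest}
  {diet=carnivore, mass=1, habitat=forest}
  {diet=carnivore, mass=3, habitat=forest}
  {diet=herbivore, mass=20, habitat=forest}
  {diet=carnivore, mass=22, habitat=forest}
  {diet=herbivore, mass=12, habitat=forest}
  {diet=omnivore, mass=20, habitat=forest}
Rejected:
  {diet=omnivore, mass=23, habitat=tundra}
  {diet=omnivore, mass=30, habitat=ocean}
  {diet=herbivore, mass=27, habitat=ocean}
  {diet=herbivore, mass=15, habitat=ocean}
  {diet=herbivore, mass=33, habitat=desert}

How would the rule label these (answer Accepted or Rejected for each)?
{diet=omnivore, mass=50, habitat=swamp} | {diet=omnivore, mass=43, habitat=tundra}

Rejected, Rejected

The distinguishing property — habitat is forest — holds for all the 'Accepted' cases and none of the 'Rejected' cases.
{diet=omnivore, mass=50, habitat=swamp} → habitat is swamp → Rejected. {diet=omnivore, mass=43, habitat=tundra} → habitat is tundra → Rejected.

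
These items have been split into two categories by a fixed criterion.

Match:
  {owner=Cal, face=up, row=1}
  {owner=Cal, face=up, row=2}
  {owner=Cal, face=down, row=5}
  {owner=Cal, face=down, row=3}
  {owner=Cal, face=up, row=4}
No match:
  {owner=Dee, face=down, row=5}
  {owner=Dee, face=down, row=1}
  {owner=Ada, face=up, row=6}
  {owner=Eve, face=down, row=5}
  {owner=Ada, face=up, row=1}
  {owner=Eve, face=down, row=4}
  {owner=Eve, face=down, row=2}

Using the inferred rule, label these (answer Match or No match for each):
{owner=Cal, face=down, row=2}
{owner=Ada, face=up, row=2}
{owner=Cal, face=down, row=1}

Match, No match, Match

A rule that fits every label: owner is Cal — true of each 'Match' example, false of each 'No match' one.
{owner=Cal, face=down, row=2}: Match (owner is Cal).
{owner=Ada, face=up, row=2}: No match (owner is Ada).
{owner=Cal, face=down, row=1}: Match (owner is Cal).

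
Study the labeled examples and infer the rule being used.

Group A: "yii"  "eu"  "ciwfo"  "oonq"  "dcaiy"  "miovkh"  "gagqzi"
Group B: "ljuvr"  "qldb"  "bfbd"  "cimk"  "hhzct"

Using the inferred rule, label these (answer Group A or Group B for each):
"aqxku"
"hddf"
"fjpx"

Group A, Group B, Group B

Rule: has ≥ 2 vowels. This holds for each 'Group A' example and fails for each 'Group B' one.
Group A: "aqxku", since 2 vowels. Group B: "hddf", since 0 vowels. Group B: "fjpx", since 0 vowels.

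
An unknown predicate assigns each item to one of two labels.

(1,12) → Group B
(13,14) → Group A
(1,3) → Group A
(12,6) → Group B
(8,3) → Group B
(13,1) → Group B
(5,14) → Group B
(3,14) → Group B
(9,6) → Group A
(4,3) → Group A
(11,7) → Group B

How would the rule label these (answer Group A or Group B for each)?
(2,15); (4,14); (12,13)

The pattern is that an item is 'Group A' exactly when: |first − second| ≤ 3.
Group B: (2,15), since |2−15| = 13.
Group B: (4,14), since |4−14| = 10.
Group A: (12,13), since |12−13| = 1.

Group B, Group B, Group A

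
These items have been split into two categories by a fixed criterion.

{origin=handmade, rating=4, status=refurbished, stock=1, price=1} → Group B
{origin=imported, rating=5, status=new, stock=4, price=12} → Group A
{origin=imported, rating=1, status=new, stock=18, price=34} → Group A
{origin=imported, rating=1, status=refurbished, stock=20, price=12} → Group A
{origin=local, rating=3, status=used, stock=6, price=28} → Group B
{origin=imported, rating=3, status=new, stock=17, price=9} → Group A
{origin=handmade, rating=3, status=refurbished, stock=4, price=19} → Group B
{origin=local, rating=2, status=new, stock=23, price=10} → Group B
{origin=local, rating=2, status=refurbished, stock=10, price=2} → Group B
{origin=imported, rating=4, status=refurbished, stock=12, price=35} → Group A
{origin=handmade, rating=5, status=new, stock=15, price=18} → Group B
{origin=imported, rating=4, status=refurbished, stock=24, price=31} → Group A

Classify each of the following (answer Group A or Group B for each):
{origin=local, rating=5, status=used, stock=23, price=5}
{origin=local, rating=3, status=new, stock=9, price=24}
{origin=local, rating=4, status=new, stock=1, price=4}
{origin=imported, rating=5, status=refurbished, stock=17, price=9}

Group B, Group B, Group B, Group A

Looking at the examples, the only property every 'Group A' case has and every 'Group B' case lacks is: origin is imported.
{origin=local, rating=5, status=used, stock=23, price=5} → origin is local → Group B.
{origin=local, rating=3, status=new, stock=9, price=24} → origin is local → Group B.
{origin=local, rating=4, status=new, stock=1, price=4} → origin is local → Group B.
{origin=imported, rating=5, status=refurbished, stock=17, price=9} → origin is imported → Group A.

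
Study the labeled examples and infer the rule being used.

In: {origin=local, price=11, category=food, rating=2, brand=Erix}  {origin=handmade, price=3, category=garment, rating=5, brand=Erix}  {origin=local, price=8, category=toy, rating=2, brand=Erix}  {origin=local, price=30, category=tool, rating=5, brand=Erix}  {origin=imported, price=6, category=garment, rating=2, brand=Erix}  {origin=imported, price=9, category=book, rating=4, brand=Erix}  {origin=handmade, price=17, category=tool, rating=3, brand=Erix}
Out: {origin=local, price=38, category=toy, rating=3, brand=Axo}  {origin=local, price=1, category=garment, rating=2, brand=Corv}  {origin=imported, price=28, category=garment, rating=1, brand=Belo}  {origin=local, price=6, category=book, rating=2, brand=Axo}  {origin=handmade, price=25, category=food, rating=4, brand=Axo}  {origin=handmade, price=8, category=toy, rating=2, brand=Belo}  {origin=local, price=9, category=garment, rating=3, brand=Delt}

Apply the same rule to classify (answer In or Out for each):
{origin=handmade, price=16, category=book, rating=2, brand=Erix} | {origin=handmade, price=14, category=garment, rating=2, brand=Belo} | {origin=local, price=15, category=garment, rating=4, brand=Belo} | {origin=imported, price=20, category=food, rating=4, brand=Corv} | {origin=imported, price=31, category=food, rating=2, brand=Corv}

In, Out, Out, Out, Out

The pattern is that an item is 'In' exactly when: brand is Erix.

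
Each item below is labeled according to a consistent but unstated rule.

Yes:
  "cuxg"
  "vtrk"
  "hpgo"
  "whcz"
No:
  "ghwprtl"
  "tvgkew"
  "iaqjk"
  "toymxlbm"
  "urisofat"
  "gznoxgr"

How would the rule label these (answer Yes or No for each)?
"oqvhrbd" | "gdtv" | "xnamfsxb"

No, Yes, No

The simplest hypothesis consistent with all the labels is: length 4.
"oqvhrbd" → length 7 → No. "gdtv" → length 4 → Yes. "xnamfsxb" → length 8 → No.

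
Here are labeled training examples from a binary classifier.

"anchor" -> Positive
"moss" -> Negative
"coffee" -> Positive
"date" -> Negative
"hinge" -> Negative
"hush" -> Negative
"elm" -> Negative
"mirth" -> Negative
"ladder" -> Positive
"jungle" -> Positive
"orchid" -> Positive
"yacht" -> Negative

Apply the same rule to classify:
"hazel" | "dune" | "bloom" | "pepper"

The classifier is using: length 6.
"hazel": length 5 — doesn't match, so Negative. "dune": length 4 — doesn't match, so Negative. "bloom": length 5 — doesn't match, so Negative. "pepper": length 6 — matches, so Positive.

Negative, Negative, Negative, Positive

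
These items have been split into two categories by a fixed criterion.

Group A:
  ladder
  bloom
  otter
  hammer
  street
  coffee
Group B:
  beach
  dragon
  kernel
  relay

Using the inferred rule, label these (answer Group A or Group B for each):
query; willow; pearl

Group B, Group A, Group B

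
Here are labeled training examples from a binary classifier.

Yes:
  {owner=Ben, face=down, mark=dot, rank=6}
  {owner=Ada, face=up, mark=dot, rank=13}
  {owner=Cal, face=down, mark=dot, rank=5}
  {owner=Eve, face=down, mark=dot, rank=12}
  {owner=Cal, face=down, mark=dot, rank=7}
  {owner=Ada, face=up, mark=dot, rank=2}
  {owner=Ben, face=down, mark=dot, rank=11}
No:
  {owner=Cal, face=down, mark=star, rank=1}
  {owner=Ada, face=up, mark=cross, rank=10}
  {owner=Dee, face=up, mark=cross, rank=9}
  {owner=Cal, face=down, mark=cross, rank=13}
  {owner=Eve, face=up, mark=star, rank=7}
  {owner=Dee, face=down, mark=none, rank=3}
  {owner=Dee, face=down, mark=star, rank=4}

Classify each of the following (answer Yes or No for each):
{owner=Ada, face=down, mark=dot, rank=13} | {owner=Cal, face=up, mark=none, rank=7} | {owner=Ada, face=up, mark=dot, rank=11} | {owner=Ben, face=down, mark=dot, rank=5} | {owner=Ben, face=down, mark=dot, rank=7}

Yes, No, Yes, Yes, Yes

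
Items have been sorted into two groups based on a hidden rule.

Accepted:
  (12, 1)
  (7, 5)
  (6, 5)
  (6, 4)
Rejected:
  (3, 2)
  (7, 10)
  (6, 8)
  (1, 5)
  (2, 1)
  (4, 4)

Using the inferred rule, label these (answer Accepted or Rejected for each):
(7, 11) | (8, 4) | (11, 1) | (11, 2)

Rejected, Accepted, Accepted, Accepted

Rule: first > second AND sum ≥ 6. This holds for each 'Accepted' example and fails for each 'Rejected' one.
(7, 11) → 7 < 11, 7+11 = 18 → Rejected. (8, 4) → 8 > 4, 8+4 = 12 → Accepted. (11, 1) → 11 > 1, 11+1 = 12 → Accepted. (11, 2) → 11 > 2, 11+2 = 13 → Accepted.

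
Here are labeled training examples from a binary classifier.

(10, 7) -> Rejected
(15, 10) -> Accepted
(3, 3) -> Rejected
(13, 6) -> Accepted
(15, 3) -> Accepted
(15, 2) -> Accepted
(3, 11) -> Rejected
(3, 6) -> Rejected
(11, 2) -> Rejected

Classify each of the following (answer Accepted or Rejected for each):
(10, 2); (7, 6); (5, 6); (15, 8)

Rejected, Rejected, Rejected, Accepted

'Accepted' ⟺ first ≥ 13.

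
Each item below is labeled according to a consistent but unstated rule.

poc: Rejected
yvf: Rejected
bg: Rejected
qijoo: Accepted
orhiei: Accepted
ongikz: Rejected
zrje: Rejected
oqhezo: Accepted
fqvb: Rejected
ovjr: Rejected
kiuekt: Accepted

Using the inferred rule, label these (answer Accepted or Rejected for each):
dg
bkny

Rejected, Rejected

The classifier is using: has a repeated letter.
dg: all letters distinct — does not pass, so Rejected.
bkny: all letters distinct — does not pass, so Rejected.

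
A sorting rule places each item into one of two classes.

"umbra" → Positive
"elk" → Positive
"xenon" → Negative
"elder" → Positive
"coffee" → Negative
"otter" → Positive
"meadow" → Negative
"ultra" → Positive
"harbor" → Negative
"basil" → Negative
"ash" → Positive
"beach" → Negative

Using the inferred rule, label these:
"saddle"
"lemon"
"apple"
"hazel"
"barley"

Negative, Negative, Positive, Negative, Negative

Every 'Positive' example satisfies: starts with a vowel. None of the 'Negative' examples do.
Negative: "saddle", since starts with 's'. Negative: "lemon", since starts with 'l'. Positive: "apple", since starts with 'a'. Negative: "hazel", since starts with 'h'. Negative: "barley", since starts with 'b'.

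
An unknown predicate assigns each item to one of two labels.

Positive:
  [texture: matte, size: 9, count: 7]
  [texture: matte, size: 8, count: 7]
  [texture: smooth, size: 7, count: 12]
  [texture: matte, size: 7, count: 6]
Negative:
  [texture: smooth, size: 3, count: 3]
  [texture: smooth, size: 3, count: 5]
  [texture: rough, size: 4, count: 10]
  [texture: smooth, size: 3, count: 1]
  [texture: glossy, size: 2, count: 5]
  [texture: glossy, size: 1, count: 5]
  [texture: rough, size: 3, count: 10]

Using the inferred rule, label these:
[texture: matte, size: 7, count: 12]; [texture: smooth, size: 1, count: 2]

Positive, Negative

All 'Positive' examples share one property — size ≥ 7 — and every 'Negative' example lacks it.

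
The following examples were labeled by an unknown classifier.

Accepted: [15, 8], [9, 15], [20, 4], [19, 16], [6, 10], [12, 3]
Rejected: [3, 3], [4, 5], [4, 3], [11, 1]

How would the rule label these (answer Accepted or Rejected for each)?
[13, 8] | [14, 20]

Accepted, Accepted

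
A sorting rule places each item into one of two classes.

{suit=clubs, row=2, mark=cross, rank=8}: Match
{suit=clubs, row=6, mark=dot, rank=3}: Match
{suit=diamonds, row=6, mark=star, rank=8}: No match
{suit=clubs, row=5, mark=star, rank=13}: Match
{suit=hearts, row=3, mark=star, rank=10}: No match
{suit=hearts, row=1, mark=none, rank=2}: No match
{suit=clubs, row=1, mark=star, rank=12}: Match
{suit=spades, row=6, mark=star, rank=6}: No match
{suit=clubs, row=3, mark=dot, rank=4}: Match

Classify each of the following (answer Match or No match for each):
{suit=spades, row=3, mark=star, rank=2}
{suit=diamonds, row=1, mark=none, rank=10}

No match, No match

All 'Match' examples share one property — suit is clubs — and every 'No match' example lacks it.
No match: {suit=spades, row=3, mark=star, rank=2}, since suit is spades.
No match: {suit=diamonds, row=1, mark=none, rank=10}, since suit is diamonds.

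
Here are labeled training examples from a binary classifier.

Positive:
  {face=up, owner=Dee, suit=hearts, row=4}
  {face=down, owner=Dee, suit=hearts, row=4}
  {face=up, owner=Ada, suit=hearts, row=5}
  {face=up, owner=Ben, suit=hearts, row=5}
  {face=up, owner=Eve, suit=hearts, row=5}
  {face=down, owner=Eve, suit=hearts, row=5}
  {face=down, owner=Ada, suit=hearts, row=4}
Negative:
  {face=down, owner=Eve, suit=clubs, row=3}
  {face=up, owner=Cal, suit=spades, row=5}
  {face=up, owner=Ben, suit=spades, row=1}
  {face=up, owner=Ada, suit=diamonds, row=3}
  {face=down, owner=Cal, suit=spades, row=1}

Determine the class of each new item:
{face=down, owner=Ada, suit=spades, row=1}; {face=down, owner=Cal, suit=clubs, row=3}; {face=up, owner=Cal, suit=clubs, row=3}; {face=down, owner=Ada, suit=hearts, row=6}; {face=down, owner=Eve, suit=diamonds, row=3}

Checking candidate rules against both groups, what survives is: suit is hearts.
{face=down, owner=Ada, suit=spades, row=1}: suit is spades, does not satisfy this → Negative.
{face=down, owner=Cal, suit=clubs, row=3}: suit is clubs, does not satisfy this → Negative.
{face=up, owner=Cal, suit=clubs, row=3}: suit is clubs, does not satisfy this → Negative.
{face=down, owner=Ada, suit=hearts, row=6}: suit is hearts, passes → Positive.
{face=down, owner=Eve, suit=diamonds, row=3}: suit is diamonds, does not satisfy this → Negative.

Negative, Negative, Negative, Positive, Negative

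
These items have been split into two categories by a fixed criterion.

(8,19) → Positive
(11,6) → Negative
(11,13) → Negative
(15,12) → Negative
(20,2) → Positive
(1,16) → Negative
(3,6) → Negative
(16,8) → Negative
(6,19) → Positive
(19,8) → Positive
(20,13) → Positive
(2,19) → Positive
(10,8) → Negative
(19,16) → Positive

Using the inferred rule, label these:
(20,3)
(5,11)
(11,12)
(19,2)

Positive, Negative, Negative, Positive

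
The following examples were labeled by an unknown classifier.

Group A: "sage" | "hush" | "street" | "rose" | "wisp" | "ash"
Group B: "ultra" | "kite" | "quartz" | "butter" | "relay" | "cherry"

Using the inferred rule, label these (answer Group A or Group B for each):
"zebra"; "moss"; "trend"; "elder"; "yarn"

Group B, Group A, Group B, Group B, Group B

The rule appears to be: contains 's'.
"zebra" — no 's', hence Group B.
"moss" — has 's', hence Group A.
"trend" — no 's', hence Group B.
"elder" — no 's', hence Group B.
"yarn" — no 's', hence Group B.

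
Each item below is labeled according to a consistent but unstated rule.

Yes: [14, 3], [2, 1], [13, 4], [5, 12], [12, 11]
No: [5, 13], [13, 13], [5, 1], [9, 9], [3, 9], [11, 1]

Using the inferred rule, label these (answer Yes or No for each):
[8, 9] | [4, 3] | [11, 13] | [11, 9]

Yes, Yes, No, No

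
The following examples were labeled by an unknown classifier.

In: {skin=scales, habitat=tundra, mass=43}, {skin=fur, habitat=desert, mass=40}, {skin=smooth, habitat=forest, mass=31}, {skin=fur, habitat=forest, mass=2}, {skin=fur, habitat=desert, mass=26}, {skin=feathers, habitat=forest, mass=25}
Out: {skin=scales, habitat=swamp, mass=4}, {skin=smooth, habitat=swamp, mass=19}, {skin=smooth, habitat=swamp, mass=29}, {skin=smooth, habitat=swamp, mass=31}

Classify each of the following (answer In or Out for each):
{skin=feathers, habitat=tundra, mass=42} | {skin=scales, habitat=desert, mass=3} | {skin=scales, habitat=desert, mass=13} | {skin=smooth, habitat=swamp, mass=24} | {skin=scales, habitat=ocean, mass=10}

In, In, In, Out, In

Checking candidate rules against both groups, what survives is: habitat is not swamp.
{skin=feathers, habitat=tundra, mass=42}: In (habitat is tundra).
{skin=scales, habitat=desert, mass=3}: In (habitat is desert).
{skin=scales, habitat=desert, mass=13}: In (habitat is desert).
{skin=smooth, habitat=swamp, mass=24}: Out (habitat is swamp).
{skin=scales, habitat=ocean, mass=10}: In (habitat is ocean).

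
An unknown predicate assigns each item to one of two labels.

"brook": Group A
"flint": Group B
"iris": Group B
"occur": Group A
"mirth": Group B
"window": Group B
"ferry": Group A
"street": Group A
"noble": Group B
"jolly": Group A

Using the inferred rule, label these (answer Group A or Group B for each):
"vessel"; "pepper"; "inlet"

The simplest hypothesis consistent with all the labels is: has a double letter.

Group A, Group A, Group B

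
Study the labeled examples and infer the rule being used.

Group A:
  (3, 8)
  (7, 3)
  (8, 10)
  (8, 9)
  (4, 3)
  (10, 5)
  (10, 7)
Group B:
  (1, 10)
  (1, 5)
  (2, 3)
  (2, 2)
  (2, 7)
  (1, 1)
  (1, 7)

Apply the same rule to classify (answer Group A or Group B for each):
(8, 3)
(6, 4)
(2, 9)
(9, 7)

Group A, Group A, Group B, Group A

The distinguishing property — first ≥ 3 — holds for all the 'Group A' cases and none of the 'Group B' cases.
Group A: (8, 3), since first 8. Group A: (6, 4), since first 6. Group B: (2, 9), since first 2. Group A: (9, 7), since first 9.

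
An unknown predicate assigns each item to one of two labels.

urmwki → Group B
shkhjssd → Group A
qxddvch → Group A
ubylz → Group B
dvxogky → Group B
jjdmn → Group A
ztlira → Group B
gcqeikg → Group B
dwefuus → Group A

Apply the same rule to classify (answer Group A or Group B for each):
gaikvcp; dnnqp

A rule that fits every label: has a double letter — true of each 'Group A' example, false of each 'Group B' one.
Group B: gaikvcp, since no doubled letter. Group A: dnnqp, since 'nn' doubled.

Group B, Group A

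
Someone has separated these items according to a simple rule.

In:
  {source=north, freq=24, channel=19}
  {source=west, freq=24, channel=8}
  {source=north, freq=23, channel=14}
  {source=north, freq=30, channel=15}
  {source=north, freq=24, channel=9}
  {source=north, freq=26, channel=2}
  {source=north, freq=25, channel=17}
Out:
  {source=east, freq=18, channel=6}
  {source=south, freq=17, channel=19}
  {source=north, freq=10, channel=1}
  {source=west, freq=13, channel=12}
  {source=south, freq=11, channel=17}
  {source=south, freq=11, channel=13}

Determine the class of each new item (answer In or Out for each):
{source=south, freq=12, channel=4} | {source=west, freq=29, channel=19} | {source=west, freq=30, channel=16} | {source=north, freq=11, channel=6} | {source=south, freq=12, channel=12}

'In' ⟺ freq ≥ 23.
{source=south, freq=12, channel=4}: freq = 12 — fails the rule, so Out. {source=west, freq=29, channel=19}: freq = 29 — has this property, so In. {source=west, freq=30, channel=16}: freq = 30 — has this property, so In. {source=north, freq=11, channel=6}: freq = 11 — fails the rule, so Out. {source=south, freq=12, channel=12}: freq = 12 — fails the rule, so Out.

Out, In, In, Out, Out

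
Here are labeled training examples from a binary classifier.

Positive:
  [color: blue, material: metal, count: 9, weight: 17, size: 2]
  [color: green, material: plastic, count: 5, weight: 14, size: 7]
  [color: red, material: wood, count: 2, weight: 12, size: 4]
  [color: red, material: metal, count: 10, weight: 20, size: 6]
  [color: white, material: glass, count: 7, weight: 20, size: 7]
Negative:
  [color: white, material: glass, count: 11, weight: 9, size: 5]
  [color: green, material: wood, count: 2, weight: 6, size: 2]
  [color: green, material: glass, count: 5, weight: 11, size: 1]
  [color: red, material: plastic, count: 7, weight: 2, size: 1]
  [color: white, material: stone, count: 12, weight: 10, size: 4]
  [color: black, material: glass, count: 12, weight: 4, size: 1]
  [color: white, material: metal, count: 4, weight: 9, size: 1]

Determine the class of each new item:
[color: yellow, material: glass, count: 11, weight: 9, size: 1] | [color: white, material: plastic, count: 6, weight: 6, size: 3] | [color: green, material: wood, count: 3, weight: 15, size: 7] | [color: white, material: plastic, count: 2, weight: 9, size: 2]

One predicate separates the groups cleanly: weight ≥ 12.
Negative: [color: yellow, material: glass, count: 11, weight: 9, size: 1], since weight = 9.
Negative: [color: white, material: plastic, count: 6, weight: 6, size: 3], since weight = 6.
Positive: [color: green, material: wood, count: 3, weight: 15, size: 7], since weight = 15.
Negative: [color: white, material: plastic, count: 2, weight: 9, size: 2], since weight = 9.

Negative, Negative, Positive, Negative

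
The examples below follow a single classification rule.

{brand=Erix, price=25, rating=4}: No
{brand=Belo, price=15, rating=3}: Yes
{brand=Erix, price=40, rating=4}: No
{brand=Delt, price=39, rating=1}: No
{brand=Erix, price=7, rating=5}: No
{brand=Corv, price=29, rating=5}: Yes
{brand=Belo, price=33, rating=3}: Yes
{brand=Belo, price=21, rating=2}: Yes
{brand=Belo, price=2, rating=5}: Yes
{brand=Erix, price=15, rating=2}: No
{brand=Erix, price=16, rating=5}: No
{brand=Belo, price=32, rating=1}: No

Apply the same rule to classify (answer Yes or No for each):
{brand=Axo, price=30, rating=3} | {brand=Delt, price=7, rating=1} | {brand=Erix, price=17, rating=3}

A rule that fits every label: brand is not Erix AND rating ≥ 2 — true of each 'Yes' example, false of each 'No' one.
{brand=Axo, price=30, rating=3} → brand is Axo, rating = 3 → Yes. {brand=Delt, price=7, rating=1} → brand is Delt, rating = 1 → No. {brand=Erix, price=17, rating=3} → brand is Erix, rating = 3 → No.

Yes, No, No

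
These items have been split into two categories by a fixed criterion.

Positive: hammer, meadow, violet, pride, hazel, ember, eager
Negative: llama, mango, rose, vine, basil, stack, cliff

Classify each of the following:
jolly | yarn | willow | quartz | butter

Negative, Negative, Negative, Negative, Positive

The rule appears to be: length ≥ 5 AND contains 'e'.
jolly: Negative (length 5, no 'e').
yarn: Negative (length 4, no 'e').
willow: Negative (length 6, no 'e').
quartz: Negative (length 6, no 'e').
butter: Positive (length 6, has 'e').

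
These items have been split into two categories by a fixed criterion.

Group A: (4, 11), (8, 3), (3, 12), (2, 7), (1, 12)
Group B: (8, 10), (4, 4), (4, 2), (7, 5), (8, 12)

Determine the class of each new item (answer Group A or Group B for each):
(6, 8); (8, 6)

Group B, Group B

'Group A' ⟺ sum is odd.
(6, 8): 6+8 = 14 — does not fit, so Group B. (8, 6): 8+6 = 14 — does not fit, so Group B.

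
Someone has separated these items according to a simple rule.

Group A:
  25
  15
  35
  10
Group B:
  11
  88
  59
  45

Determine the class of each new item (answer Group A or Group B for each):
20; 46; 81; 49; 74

'Group A' ⟺ multiple of 5 AND at most 35.
20: 20 = 5·4, 20 ≤ 35, satisfies this → Group A. 46: 46 = 5·9 + 1, 46 > 35, doesn't match → Group B. 81: 81 = 5·16 + 1, 81 > 35, doesn't match → Group B. 49: 49 = 5·9 + 4, 49 > 35, doesn't match → Group B. 74: 74 = 5·14 + 4, 74 > 35, doesn't match → Group B.

Group A, Group B, Group B, Group B, Group B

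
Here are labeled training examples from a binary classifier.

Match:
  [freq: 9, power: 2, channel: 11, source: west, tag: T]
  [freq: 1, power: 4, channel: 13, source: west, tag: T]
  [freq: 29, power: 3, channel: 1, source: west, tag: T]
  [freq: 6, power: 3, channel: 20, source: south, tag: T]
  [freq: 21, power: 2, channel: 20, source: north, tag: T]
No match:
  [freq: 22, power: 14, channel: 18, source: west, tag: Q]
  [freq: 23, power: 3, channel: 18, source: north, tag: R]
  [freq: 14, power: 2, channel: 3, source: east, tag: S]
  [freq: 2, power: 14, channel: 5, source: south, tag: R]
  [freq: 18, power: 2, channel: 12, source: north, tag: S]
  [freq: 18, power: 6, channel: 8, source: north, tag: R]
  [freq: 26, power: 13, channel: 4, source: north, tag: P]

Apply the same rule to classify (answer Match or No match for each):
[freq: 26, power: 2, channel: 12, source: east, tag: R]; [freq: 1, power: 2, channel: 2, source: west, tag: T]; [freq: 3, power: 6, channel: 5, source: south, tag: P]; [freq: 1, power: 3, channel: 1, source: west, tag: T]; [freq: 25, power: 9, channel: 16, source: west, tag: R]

No match, Match, No match, Match, No match

Checking candidate rules against both groups, what survives is: tag is T.
No match: [freq: 26, power: 2, channel: 12, source: east, tag: R], since tag is R. Match: [freq: 1, power: 2, channel: 2, source: west, tag: T], since tag is T. No match: [freq: 3, power: 6, channel: 5, source: south, tag: P], since tag is P. Match: [freq: 1, power: 3, channel: 1, source: west, tag: T], since tag is T. No match: [freq: 25, power: 9, channel: 16, source: west, tag: R], since tag is R.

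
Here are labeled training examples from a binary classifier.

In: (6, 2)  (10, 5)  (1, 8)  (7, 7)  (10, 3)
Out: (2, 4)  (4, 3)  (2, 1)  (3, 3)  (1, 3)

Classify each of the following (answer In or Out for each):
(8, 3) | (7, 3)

Every 'In' example satisfies: sum ≥ 8. None of the 'Out' examples do.
In: (8, 3), since 8+3 = 11.
In: (7, 3), since 7+3 = 10.

In, In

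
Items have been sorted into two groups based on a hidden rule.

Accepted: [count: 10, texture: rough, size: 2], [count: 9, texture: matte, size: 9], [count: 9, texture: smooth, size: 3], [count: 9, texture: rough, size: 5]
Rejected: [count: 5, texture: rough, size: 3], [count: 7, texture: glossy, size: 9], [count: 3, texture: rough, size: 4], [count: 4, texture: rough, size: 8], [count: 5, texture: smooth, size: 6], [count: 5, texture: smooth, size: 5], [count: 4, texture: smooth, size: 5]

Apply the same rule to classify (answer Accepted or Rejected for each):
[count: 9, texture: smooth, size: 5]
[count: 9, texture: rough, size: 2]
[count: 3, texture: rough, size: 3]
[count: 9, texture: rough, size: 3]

Rule: count ≥ 9. This holds for each 'Accepted' example and fails for each 'Rejected' one.
[count: 9, texture: smooth, size: 5]: Accepted (count = 9). [count: 9, texture: rough, size: 2]: Accepted (count = 9). [count: 3, texture: rough, size: 3]: Rejected (count = 3). [count: 9, texture: rough, size: 3]: Accepted (count = 9).

Accepted, Accepted, Rejected, Accepted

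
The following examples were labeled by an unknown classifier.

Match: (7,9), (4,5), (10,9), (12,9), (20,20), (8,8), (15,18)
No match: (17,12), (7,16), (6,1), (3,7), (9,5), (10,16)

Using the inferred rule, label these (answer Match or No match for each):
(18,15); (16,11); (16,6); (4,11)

Match, No match, No match, No match

The pattern is that an item is 'Match' exactly when: |first − second| ≤ 3.
(18,15) — |18−15| = 3, hence Match.
(16,11) — |16−11| = 5, hence No match.
(16,6) — |16−6| = 10, hence No match.
(4,11) — |4−11| = 7, hence No match.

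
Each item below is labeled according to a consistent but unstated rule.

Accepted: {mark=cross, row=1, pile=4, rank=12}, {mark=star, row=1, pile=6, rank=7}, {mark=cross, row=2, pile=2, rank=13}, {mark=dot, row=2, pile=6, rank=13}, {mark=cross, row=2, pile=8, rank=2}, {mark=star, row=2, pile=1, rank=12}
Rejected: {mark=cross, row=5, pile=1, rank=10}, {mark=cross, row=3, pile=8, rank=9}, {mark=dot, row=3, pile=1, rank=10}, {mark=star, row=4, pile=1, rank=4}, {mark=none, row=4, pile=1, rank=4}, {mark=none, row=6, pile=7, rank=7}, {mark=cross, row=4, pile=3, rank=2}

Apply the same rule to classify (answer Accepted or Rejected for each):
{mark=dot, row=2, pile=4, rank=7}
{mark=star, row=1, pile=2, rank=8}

Accepted, Accepted

A rule that fits every label: row ≤ 2 — true of each 'Accepted' example, false of each 'Rejected' one.
{mark=dot, row=2, pile=4, rank=7}: row = 2, satisfies this → Accepted.
{mark=star, row=1, pile=2, rank=8}: row = 1, satisfies this → Accepted.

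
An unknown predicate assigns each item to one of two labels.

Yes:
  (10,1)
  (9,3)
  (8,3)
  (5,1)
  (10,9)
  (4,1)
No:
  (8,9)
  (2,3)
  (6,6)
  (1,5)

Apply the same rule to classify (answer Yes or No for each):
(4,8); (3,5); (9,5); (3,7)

No, No, Yes, No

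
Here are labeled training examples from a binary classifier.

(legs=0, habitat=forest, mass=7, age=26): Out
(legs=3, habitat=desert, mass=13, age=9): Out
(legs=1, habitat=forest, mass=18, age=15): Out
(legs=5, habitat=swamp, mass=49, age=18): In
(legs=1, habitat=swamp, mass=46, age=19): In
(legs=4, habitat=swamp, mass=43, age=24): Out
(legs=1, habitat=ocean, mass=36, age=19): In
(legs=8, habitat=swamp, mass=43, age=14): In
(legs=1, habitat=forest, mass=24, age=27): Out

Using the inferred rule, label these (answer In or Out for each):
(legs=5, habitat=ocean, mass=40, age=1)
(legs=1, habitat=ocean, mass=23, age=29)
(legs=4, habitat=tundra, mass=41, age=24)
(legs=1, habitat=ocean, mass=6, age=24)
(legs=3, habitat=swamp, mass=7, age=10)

The rule appears to be: mass ≥ 24 AND age ≤ 19.
(legs=5, habitat=ocean, mass=40, age=1): In (mass = 40, age = 1).
(legs=1, habitat=ocean, mass=23, age=29): Out (mass = 23, age = 29).
(legs=4, habitat=tundra, mass=41, age=24): Out (mass = 41, age = 24).
(legs=1, habitat=ocean, mass=6, age=24): Out (mass = 6, age = 24).
(legs=3, habitat=swamp, mass=7, age=10): Out (mass = 7, age = 10).

In, Out, Out, Out, Out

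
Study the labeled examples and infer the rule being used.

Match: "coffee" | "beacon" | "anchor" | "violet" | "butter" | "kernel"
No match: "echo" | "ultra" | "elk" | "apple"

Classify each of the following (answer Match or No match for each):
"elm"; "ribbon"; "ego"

The simplest hypothesis consistent with all the labels is: length 6.

No match, Match, No match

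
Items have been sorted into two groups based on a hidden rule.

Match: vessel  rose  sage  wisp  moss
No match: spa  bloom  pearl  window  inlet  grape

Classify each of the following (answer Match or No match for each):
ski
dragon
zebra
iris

'Match' ⟺ even length AND contains 's'.
No match: ski, since length 3, has 's'.
No match: dragon, since length 6, no 's'.
No match: zebra, since length 5, no 's'.
Match: iris, since length 4, has 's'.

No match, No match, No match, Match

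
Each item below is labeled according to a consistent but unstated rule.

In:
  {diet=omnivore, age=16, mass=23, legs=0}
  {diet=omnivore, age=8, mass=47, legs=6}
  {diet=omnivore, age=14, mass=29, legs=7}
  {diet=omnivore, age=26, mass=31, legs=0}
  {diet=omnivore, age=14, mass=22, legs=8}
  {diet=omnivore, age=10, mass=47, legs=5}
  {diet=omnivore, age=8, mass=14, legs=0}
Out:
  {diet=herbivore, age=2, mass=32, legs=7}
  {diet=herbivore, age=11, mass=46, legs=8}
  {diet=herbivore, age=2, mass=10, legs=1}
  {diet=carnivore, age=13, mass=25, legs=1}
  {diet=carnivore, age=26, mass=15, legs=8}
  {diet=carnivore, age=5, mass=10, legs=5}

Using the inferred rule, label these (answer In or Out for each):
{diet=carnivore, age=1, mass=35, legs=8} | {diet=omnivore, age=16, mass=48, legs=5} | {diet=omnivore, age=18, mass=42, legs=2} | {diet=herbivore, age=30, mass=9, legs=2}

Rule: diet is omnivore. This holds for each 'In' example and fails for each 'Out' one.
Out: {diet=carnivore, age=1, mass=35, legs=8}, since diet is carnivore.
In: {diet=omnivore, age=16, mass=48, legs=5}, since diet is omnivore.
In: {diet=omnivore, age=18, mass=42, legs=2}, since diet is omnivore.
Out: {diet=herbivore, age=30, mass=9, legs=2}, since diet is herbivore.

Out, In, In, Out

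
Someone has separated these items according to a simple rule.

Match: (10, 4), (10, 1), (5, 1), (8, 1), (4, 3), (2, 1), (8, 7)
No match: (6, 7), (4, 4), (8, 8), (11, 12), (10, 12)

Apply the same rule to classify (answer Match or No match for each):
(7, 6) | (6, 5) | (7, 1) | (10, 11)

The distinguishing property — first > second — holds for all the 'Match' cases and none of the 'No match' cases.
Match: (7, 6), since 7 > 6. Match: (6, 5), since 6 > 5. Match: (7, 1), since 7 > 1. No match: (10, 11), since 10 < 11.

Match, Match, Match, No match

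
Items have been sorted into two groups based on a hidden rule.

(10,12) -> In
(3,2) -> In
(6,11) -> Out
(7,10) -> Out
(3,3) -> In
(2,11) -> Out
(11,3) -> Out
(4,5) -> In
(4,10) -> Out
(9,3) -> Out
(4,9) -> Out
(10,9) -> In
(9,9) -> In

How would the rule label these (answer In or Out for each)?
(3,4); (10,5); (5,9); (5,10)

In, Out, Out, Out

'In' ⟺ |first − second| ≤ 2.
(3,4) — |3−4| = 1, hence In. (10,5) — |10−5| = 5, hence Out. (5,9) — |5−9| = 4, hence Out. (5,10) — |5−10| = 5, hence Out.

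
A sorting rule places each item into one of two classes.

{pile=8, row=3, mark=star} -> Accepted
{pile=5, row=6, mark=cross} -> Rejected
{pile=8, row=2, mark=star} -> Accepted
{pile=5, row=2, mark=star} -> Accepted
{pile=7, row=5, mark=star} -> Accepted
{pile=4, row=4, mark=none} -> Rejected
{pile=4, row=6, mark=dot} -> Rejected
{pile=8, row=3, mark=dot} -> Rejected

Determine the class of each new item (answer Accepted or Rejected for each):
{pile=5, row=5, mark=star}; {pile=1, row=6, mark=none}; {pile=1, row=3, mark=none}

The classifier is using: mark is star.
{pile=5, row=5, mark=star} → mark is star → Accepted. {pile=1, row=6, mark=none} → mark is none → Rejected. {pile=1, row=3, mark=none} → mark is none → Rejected.

Accepted, Rejected, Rejected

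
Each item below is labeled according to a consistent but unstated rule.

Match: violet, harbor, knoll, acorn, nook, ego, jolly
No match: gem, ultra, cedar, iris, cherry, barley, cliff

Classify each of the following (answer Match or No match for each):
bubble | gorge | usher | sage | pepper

No match, Match, No match, No match, No match

Looking at the examples, the only property every 'Match' case has and every 'No match' case lacks is: contains 'o'.
bubble: no 'o', lacks this property → No match. gorge: has 'o', satisfies this → Match. usher: no 'o', lacks this property → No match. sage: no 'o', lacks this property → No match. pepper: no 'o', lacks this property → No match.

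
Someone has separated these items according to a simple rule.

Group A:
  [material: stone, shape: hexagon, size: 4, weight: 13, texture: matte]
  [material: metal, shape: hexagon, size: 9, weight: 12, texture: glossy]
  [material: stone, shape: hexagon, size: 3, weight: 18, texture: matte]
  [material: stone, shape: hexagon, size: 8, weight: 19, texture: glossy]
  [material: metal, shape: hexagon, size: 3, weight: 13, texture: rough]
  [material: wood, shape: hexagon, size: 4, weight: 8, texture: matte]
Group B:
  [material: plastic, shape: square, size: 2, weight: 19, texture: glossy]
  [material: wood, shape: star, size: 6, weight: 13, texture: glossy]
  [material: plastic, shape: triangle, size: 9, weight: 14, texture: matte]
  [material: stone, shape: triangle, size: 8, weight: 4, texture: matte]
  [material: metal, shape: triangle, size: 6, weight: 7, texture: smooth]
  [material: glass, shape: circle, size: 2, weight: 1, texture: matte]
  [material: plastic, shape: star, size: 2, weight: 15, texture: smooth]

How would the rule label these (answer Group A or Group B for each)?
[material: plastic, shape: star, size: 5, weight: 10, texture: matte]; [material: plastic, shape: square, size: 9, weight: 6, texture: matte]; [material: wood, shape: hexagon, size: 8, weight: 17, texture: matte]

The common property of the 'Group A' items is: shape is hexagon. No 'Group B' item has it.
[material: plastic, shape: star, size: 5, weight: 10, texture: matte]: shape is star, does not satisfy this → Group B.
[material: plastic, shape: square, size: 9, weight: 6, texture: matte]: shape is square, does not satisfy this → Group B.
[material: wood, shape: hexagon, size: 8, weight: 17, texture: matte]: shape is hexagon, matches → Group A.

Group B, Group B, Group A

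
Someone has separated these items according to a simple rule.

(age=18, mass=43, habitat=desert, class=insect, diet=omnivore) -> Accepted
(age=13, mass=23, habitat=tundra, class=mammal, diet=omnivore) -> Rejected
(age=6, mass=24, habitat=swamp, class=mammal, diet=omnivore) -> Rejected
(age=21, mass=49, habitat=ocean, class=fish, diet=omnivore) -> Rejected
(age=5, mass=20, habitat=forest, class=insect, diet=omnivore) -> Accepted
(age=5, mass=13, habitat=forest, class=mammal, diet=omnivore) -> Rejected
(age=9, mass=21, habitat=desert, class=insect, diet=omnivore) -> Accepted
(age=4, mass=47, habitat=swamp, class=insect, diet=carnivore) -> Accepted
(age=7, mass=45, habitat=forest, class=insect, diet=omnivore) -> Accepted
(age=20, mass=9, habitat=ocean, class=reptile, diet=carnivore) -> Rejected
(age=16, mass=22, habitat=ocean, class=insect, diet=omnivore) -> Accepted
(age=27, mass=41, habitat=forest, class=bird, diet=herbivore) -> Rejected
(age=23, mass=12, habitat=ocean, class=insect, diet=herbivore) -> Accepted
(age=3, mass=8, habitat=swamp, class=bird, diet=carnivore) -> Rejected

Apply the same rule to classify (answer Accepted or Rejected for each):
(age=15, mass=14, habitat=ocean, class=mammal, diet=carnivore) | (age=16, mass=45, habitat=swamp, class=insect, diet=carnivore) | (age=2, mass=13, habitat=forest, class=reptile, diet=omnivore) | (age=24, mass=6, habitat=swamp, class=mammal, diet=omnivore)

Comparing the two groups points to one rule — class is insect.

Rejected, Accepted, Rejected, Rejected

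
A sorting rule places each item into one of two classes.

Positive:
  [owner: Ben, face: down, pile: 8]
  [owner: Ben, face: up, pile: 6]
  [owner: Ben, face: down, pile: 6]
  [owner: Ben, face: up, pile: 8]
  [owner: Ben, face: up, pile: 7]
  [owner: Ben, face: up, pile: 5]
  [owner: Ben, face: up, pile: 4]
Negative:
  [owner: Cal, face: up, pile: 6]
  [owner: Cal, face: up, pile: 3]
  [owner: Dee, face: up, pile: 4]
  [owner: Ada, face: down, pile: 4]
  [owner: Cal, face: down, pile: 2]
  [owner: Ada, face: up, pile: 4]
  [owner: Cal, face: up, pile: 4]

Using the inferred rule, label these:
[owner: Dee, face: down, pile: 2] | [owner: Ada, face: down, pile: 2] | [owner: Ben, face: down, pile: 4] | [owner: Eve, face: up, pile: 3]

The classifier is using: owner is Ben.
[owner: Dee, face: down, pile: 2]: owner is Dee, does not pass → Negative. [owner: Ada, face: down, pile: 2]: owner is Ada, does not pass → Negative. [owner: Ben, face: down, pile: 4]: owner is Ben, has this property → Positive. [owner: Eve, face: up, pile: 3]: owner is Eve, does not pass → Negative.

Negative, Negative, Positive, Negative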